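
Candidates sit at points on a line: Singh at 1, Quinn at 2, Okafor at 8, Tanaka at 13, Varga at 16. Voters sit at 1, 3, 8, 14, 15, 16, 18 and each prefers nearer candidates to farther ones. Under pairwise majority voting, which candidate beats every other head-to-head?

Tanaka

With single-peaked preferences on a line, the Condorcet winner is the candidate closest to the median voter.
The median voter (position 14) is closest to Tanaka at 13.
Check: Tanaka vs Okafor — voters closer to Tanaka: 4 of 7.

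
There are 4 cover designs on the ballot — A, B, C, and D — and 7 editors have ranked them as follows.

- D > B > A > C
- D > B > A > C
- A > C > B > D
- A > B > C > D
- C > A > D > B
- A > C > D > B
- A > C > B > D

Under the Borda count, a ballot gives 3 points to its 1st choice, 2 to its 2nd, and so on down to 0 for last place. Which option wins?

A

Borda scores:
  A: 1 + 1 + 3 + 3 + 2 + 3 + 3 = 16
  B: 2 + 2 + 1 + 2 + 0 + 0 + 1 = 8
  C: 0 + 0 + 2 + 1 + 3 + 2 + 2 = 10
  D: 3 + 3 + 0 + 0 + 1 + 1 + 0 = 8
A has the highest total.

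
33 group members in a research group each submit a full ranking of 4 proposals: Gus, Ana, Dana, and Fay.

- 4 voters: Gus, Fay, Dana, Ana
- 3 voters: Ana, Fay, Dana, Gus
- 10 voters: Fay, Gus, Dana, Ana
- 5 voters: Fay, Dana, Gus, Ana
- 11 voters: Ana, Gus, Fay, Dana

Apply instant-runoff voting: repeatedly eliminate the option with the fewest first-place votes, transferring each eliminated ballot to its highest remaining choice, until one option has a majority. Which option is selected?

Round 1: Fay 15, Ana 14, Gus 4, Dana 0. Dana has the fewest and is eliminated.
Round 2: Fay 15, Ana 14, Gus 4. Gus has the fewest and is eliminated.
Round 3: Fay 19, Ana 14. Fay has a majority.

Fay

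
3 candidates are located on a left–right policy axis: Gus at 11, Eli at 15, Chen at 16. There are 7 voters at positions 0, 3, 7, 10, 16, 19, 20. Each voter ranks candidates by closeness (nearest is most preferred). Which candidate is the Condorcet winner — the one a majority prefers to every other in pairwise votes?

With single-peaked preferences on a line, the Condorcet winner is the candidate closest to the median voter.
The median voter (position 10) is closest to Gus at 11.
Check: Gus vs Eli — voters closer to Gus: 4 of 7.

Gus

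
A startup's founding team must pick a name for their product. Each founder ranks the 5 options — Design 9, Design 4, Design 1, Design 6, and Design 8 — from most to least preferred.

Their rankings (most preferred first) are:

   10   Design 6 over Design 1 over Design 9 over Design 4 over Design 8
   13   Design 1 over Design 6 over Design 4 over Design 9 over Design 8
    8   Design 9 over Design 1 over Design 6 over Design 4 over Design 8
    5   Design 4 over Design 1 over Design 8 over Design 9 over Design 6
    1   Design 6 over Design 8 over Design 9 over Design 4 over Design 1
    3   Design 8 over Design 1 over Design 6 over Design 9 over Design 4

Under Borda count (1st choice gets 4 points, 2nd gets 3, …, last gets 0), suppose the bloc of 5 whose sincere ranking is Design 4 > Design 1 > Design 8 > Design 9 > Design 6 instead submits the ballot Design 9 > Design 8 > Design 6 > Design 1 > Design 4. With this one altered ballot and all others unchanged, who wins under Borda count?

Borda totals with the altered ballot: Design 9 90, Design 4 45, Design 1 120, Design 6 115, Design 8 30.
The winner is unchanged: still Design 1.

Design 1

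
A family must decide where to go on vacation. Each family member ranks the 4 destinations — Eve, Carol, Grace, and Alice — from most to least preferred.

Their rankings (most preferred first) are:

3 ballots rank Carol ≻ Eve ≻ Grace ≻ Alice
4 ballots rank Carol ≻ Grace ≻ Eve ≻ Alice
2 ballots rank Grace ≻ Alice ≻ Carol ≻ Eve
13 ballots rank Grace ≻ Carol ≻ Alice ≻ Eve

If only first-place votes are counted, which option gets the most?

Grace

First-place vote totals:
  Eve: 0
  Carol: 7
  Grace: 15
  Alice: 0
Grace has the most first-place votes.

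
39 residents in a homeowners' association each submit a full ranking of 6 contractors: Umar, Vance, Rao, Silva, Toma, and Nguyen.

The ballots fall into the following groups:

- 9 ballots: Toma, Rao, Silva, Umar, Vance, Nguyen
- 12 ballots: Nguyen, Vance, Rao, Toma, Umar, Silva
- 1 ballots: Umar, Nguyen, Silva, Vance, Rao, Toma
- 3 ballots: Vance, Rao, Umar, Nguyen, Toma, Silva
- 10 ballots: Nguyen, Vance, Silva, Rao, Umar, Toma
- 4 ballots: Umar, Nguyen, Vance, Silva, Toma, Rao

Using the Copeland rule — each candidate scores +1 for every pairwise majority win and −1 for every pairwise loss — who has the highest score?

Nguyen

Pairwise results:
  Umar vs Vance: Vance wins 25–14.
  Umar vs Rao: Rao wins 34–5.
  Umar vs Silva: Umar wins 20–19.
  Umar vs Toma: Toma wins 21–18.
  Umar vs Nguyen: Nguyen wins 22–17.
  Vance vs Rao: Vance wins 30–9.
  Vance vs Silva: Vance wins 29–10.
  Vance vs Toma: Vance wins 30–9.
  Vance vs Nguyen: Nguyen wins 27–12.
  Rao vs Silva: Rao wins 24–15.
  Rao vs Toma: Rao wins 26–13.
  Rao vs Nguyen: Nguyen wins 27–12.
  Silva vs Toma: Toma wins 24–15.
  Silva vs Nguyen: Nguyen wins 30–9.
  Toma vs Nguyen: Nguyen wins 30–9.
Copeland scores (wins − losses):
  Umar: 1 − 4 = -3
  Vance: 4 − 1 = 3
  Rao: 3 − 2 = 1
  Silva: 0 − 5 = -5
  Toma: 2 − 3 = -1
  Nguyen: 5 − 0 = 5
Nguyen has the best Copeland score.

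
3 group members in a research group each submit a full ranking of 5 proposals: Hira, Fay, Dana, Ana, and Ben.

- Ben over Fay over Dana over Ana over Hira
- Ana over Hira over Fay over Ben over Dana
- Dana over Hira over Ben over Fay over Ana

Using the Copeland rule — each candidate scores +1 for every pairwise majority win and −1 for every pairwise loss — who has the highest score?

Pairwise results:
  Hira vs Fay: Hira wins 2–1.
  Hira vs Dana: Dana wins 2–1.
  Hira vs Ana: Ana wins 2–1.
  Hira vs Ben: Hira wins 2–1.
  Fay vs Dana: Fay wins 2–1.
  Fay vs Ana: Fay wins 2–1.
  Fay vs Ben: Ben wins 2–1.
  Dana vs Ana: Dana wins 2–1.
  Dana vs Ben: Ben wins 2–1.
  Ana vs Ben: Ben wins 2–1.
Copeland scores (wins − losses):
  Hira: 2 − 2 = 0
  Fay: 2 − 2 = 0
  Dana: 2 − 2 = 0
  Ana: 1 − 3 = -2
  Ben: 3 − 1 = 2
Ben has the best Copeland score.

Ben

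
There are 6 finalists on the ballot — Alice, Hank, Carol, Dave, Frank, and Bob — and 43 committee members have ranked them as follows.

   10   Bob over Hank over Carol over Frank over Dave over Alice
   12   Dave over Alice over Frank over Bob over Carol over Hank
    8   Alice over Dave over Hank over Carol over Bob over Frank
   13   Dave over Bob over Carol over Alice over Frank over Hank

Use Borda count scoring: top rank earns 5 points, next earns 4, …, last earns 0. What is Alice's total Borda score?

Borda scores:
  Alice: 10·0 + 12·4 + 8·5 + 13·2 = 114
  Hank: 10·4 + 12·0 + 8·3 + 13·0 = 64
  Carol: 10·3 + 12·1 + 8·2 + 13·3 = 97
  Dave: 10·1 + 12·5 + 8·4 + 13·5 = 167
  Frank: 10·2 + 12·3 + 8·0 + 13·1 = 69
  Bob: 10·5 + 12·2 + 8·1 + 13·4 = 134

114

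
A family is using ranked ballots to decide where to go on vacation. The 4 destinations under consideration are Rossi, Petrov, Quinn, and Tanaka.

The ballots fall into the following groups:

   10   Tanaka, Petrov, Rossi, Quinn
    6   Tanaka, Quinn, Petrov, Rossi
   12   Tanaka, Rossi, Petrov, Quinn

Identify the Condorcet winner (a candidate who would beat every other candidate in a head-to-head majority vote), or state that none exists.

Head-to-head results (28 voters total):
Rossi vs Petrov: Petrov wins 16–12.
Rossi vs Quinn: Rossi wins 22–6.
Rossi vs Tanaka: Tanaka wins 28–0.
Petrov vs Quinn: Petrov wins 22–6.
Petrov vs Tanaka: Tanaka wins 28–0.
Quinn vs Tanaka: Tanaka wins 28–0.
Tanaka beats each rival — Rossi (28–0), Petrov (28–0), Quinn (28–0) — so Tanaka is the Condorcet winner.

Tanaka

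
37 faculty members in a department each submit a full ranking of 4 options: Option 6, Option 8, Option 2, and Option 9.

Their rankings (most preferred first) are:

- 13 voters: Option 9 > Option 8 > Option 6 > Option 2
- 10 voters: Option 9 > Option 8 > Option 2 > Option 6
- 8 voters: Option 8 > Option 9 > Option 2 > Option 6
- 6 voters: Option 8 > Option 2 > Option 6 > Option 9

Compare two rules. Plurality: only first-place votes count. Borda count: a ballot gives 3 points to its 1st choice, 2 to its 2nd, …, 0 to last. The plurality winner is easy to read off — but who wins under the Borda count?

Option 8

Plurality first-place counts: Option 6 0, Option 8 14, Option 2 0, Option 9 23 → Option 9.
Borda totals: Option 6 19, Option 8 88, Option 2 30, Option 9 85 → Option 8.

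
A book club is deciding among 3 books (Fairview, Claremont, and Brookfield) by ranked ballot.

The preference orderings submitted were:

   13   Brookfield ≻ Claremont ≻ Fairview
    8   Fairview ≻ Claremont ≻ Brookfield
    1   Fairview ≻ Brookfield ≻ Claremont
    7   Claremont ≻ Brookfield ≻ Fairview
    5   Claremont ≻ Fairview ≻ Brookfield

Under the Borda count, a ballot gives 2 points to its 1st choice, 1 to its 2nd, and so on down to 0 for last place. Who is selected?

Borda scores:
  Fairview: 13·0 + 8·2 + 2 + 7·0 + 5·1 = 23
  Claremont: 13·1 + 8·1 + 0 + 7·2 + 5·2 = 45
  Brookfield: 13·2 + 8·0 + 1 + 7·1 + 5·0 = 34
Claremont has the highest total.

Claremont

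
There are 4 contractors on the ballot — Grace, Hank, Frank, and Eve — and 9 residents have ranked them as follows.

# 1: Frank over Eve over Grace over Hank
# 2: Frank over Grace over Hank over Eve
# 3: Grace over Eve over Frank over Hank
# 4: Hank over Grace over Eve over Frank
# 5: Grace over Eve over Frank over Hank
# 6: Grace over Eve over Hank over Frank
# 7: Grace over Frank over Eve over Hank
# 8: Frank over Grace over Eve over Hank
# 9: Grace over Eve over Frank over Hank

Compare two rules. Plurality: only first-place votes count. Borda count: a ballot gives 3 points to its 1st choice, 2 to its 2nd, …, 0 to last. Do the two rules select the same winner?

Plurality first-place counts: Grace 5, Hank 1, Frank 3, Eve 0 → Grace.
Borda totals: Grace 22, Hank 5, Frank 14, Eve 13 → Grace.
The two rules agree on Grace.

Yes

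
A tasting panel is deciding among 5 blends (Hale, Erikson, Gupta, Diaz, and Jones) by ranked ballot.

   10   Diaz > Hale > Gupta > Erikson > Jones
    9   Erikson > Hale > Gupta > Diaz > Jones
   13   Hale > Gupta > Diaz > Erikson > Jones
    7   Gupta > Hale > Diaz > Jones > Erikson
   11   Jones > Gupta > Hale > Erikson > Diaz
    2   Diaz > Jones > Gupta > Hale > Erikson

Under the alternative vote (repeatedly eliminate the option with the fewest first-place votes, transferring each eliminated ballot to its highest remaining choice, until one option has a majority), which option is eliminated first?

Gupta

Round 1: Hale 13, Diaz 12, Jones 11, Erikson 9, Gupta 7. Gupta has the fewest and is eliminated.
Round 2: Hale 20, Diaz 12, Jones 11, Erikson 9. Erikson has the fewest and is eliminated.
Round 3: Hale 29, Diaz 12, Jones 11. Hale has a majority.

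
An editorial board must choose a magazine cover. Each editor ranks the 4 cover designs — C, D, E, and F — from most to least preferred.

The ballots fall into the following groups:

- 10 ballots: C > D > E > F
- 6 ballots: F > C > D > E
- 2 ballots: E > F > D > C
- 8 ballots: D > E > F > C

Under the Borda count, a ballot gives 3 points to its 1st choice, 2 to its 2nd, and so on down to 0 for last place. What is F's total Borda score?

Borda scores:
  C: 10·3 + 6·2 + 2·0 + 8·0 = 42
  D: 10·2 + 6·1 + 2·1 + 8·3 = 52
  E: 10·1 + 6·0 + 2·3 + 8·2 = 32
  F: 10·0 + 6·3 + 2·2 + 8·1 = 30

30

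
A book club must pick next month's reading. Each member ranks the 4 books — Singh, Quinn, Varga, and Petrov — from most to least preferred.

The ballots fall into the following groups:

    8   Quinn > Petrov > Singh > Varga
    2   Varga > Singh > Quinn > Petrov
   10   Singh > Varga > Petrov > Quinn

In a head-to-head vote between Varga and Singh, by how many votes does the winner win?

Ballots ranking Varga above Singh: 2.
Ballots ranking Singh above Varga: 8+10 = 18.
Singh wins 18–2, a margin of 16.

16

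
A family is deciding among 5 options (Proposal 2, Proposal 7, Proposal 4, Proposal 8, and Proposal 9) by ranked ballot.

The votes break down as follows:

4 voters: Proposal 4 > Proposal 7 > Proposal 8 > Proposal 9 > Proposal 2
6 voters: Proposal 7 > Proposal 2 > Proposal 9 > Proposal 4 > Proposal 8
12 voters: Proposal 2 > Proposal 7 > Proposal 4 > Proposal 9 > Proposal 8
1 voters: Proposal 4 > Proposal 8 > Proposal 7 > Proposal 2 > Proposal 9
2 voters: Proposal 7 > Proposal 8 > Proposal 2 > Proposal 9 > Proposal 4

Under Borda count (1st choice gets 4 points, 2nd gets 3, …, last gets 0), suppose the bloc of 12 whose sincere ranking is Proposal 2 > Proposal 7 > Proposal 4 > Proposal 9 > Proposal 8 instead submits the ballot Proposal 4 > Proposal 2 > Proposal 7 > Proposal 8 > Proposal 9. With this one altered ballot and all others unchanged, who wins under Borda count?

Proposal 4

Borda totals with the altered ballot: Proposal 2 59, Proposal 7 70, Proposal 4 74, Proposal 8 29, Proposal 9 18.
The switch changes the winner from Proposal 7 to Proposal 4.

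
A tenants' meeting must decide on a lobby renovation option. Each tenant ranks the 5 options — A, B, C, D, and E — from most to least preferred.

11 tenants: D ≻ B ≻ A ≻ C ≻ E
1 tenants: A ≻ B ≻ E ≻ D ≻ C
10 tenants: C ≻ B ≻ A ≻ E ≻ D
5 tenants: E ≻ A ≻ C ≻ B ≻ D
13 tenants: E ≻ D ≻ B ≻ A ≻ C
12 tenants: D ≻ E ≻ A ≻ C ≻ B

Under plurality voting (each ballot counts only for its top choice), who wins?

First-place vote totals:
  A: 1
  B: 0
  C: 10
  D: 23
  E: 18
D has the most first-place votes.

D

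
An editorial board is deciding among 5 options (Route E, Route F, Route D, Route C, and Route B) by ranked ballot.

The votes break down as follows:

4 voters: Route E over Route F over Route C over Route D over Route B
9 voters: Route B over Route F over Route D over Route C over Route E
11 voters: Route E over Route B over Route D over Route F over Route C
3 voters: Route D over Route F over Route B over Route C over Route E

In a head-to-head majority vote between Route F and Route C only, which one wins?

Ballots ranking Route F above Route C: 4+9+11+3 = 27.
Ballots ranking Route C above Route F: 0.
Route F wins the head-to-head, 27–0.

Route F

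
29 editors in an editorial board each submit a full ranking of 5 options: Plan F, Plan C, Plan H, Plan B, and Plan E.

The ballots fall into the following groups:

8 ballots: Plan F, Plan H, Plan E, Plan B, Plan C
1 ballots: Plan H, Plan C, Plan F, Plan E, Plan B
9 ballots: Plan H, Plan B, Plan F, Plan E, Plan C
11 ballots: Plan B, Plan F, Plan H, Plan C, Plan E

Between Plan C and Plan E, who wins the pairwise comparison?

Ballots ranking Plan C above Plan E: 1+11 = 12.
Ballots ranking Plan E above Plan C: 8+9 = 17.
Plan E wins the head-to-head, 17–12.

Plan E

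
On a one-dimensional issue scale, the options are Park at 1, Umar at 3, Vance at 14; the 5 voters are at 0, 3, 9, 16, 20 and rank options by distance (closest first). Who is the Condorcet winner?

Vance

With single-peaked preferences on a line, the Condorcet winner is the candidate closest to the median voter.
The median voter (position 9) is closest to Vance at 14.
Check: Vance vs Umar — voters closer to Vance: 3 of 5.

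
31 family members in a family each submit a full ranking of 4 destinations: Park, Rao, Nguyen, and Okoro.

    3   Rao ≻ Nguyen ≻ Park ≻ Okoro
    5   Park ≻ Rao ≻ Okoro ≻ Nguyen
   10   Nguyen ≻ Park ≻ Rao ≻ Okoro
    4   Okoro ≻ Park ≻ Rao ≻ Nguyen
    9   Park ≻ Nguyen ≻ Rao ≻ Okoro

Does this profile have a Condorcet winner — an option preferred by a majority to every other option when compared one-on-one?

Yes

Head-to-head results (31 voters total):
Park vs Rao: Park wins 28–3.
Park vs Nguyen: Park wins 18–13.
Park vs Okoro: Park wins 27–4.
Rao vs Nguyen: Nguyen wins 19–12.
Rao vs Okoro: Rao wins 27–4.
Nguyen vs Okoro: Nguyen wins 22–9.
Park beats each rival — Rao (28–3), Nguyen (18–13), Okoro (27–4) — so Park is the Condorcet winner.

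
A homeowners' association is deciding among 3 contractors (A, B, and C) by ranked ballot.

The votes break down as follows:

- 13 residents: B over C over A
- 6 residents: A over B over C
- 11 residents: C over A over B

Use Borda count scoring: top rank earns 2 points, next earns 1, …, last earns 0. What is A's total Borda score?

23

Borda scores:
  A: 13·0 + 6·2 + 11·1 = 23
  B: 13·2 + 6·1 + 11·0 = 32
  C: 13·1 + 6·0 + 11·2 = 35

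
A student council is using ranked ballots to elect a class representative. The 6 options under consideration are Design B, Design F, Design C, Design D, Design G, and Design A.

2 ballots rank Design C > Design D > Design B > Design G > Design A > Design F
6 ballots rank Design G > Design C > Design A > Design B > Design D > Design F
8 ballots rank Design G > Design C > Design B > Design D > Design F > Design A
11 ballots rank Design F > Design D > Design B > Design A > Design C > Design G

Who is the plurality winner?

First-place vote totals:
  Design B: 0
  Design F: 11
  Design C: 2
  Design D: 0
  Design G: 14
  Design A: 0
Design G has the most first-place votes.

Design G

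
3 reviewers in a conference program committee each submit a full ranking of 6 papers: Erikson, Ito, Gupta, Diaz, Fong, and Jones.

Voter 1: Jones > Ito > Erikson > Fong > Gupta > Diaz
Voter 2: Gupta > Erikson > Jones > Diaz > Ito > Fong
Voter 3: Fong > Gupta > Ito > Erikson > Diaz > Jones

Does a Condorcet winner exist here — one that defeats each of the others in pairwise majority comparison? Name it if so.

Head-to-head results (3 voters total):
Erikson vs Ito: Ito wins 2–1.
Erikson vs Gupta: Gupta wins 2–1.
Erikson vs Diaz: Erikson wins 3–0.
Erikson vs Fong: Erikson wins 2–1.
Erikson vs Jones: Erikson wins 2–1.
Ito vs Gupta: Gupta wins 2–1.
Ito vs Diaz: Ito wins 2–1.
Ito vs Fong: Ito wins 2–1.
Ito vs Jones: Jones wins 2–1.
Gupta vs Diaz: Gupta wins 3–0.
Gupta vs Fong: Fong wins 2–1.
Gupta vs Jones: Gupta wins 2–1.
Diaz vs Fong: Fong wins 2–1.
Diaz vs Jones: Jones wins 2–1.
Fong vs Jones: Jones wins 2–1.
No candidate beats all others: Erikson beats Jones beats Ito beats Erikson, a majority cycle.

No Condorcet winner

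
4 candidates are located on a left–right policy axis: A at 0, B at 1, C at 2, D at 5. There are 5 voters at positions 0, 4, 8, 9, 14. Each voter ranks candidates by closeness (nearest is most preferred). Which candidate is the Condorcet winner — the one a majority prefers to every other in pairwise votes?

With single-peaked preferences on a line, the Condorcet winner is the candidate closest to the median voter.
The median voter (position 8) is closest to D at 5.
Check: D vs B — voters closer to D: 4 of 5.

D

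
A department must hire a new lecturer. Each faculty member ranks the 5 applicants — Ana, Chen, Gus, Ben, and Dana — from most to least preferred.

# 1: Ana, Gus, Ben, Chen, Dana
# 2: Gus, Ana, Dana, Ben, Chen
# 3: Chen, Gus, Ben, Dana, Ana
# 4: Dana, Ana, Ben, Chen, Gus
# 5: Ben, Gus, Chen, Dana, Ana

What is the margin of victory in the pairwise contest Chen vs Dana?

Ballots ranking Chen above Dana: 3.
Ballots ranking Dana above Chen: 2.
Chen wins 3–2, a margin of 1.

1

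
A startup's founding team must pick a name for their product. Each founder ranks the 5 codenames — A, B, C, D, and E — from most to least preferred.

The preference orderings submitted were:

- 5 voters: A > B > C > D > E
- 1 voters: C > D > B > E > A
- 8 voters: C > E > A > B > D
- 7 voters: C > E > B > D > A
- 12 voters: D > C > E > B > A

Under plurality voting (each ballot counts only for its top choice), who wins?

First-place vote totals:
  A: 5
  B: 0
  C: 16
  D: 12
  E: 0
C has the most first-place votes.

C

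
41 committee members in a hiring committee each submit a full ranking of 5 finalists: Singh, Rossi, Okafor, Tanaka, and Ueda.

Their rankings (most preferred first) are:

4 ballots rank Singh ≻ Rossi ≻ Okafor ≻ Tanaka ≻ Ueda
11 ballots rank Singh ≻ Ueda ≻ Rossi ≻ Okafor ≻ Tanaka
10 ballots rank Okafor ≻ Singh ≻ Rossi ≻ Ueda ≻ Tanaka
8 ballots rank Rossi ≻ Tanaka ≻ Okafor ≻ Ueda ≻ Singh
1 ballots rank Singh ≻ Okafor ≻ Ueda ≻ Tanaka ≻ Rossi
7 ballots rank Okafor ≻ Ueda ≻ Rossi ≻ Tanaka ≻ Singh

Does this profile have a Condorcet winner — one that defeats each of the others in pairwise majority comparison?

Head-to-head results (41 voters total):
Singh vs Rossi: Singh wins 26–15.
Singh vs Okafor: Okafor wins 25–16.
Singh vs Tanaka: Singh wins 26–15.
Singh vs Ueda: Singh wins 26–15.
Rossi vs Okafor: Rossi wins 23–18.
Rossi vs Tanaka: Rossi wins 40–1.
Rossi vs Ueda: Rossi wins 22–19.
Okafor vs Tanaka: Okafor wins 33–8.
Okafor vs Ueda: Okafor wins 30–11.
Tanaka vs Ueda: Ueda wins 29–12.
No candidate beats all others: Singh beats Rossi beats Okafor beats Singh, a majority cycle.

No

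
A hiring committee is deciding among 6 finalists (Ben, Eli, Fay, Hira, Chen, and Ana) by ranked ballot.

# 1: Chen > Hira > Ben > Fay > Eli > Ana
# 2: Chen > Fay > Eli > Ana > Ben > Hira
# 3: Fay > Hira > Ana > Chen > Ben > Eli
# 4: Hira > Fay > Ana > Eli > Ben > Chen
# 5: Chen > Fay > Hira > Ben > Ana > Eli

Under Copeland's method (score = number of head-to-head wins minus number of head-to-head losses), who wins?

Pairwise results:
  Ben vs Eli: Ben wins 3–2.
  Ben vs Fay: Fay wins 4–1.
  Ben vs Hira: Hira wins 4–1.
  Ben vs Chen: Chen wins 4–1.
  Ben vs Ana: Ana wins 3–2.
  Eli vs Fay: Fay wins 5–0.
  Eli vs Hira: Hira wins 4–1.
  Eli vs Chen: Chen wins 4–1.
  Eli vs Ana: Ana wins 3–2.
  Fay vs Hira: Fay wins 3–2.
  Fay vs Chen: Chen wins 3–2.
  Fay vs Ana: Fay wins 5–0.
  Hira vs Chen: Chen wins 3–2.
  Hira vs Ana: Hira wins 4–1.
  Chen vs Ana: Chen wins 3–2.
Copeland scores (wins − losses):
  Ben: 1 − 4 = -3
  Eli: 0 − 5 = -5
  Fay: 4 − 1 = 3
  Hira: 3 − 2 = 1
  Chen: 5 − 0 = 5
  Ana: 2 − 3 = -1
Chen has the best Copeland score.

Chen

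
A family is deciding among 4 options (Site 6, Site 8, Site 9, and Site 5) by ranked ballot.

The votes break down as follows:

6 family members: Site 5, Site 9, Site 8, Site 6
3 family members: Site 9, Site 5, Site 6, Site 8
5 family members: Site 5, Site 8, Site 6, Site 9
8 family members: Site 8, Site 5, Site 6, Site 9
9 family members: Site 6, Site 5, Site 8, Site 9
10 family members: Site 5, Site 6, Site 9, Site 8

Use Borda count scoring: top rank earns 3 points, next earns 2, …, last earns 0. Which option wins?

Site 5

Borda scores:
  Site 6: 6·0 + 3·1 + 5·1 + 8·1 + 9·3 + 10·2 = 63
  Site 8: 6·1 + 3·0 + 5·2 + 8·3 + 9·1 + 10·0 = 49
  Site 9: 6·2 + 3·3 + 5·0 + 8·0 + 9·0 + 10·1 = 31
  Site 5: 6·3 + 3·2 + 5·3 + 8·2 + 9·2 + 10·3 = 103
Site 5 has the highest total.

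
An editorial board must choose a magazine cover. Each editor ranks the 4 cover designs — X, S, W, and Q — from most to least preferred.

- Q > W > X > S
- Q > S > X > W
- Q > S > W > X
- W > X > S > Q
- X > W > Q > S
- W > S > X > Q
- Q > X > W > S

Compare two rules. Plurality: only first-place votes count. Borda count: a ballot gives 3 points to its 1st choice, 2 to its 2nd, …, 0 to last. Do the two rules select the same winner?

Yes

Plurality first-place counts: X 1, S 0, W 2, Q 4 → Q.
Borda totals: X 10, S 7, W 12, Q 13 → Q.
The two rules agree on Q.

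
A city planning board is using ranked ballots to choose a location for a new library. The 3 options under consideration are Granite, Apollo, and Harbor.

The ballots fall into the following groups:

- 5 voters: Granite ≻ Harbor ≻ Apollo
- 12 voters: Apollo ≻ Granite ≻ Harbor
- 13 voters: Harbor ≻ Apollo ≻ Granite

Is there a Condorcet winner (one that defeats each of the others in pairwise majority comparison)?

No

Head-to-head results (30 voters total):
Granite vs Apollo: Apollo wins 25–5.
Granite vs Harbor: Granite wins 17–13.
Apollo vs Harbor: Harbor wins 18–12.
No candidate beats all others: Granite beats Harbor beats Apollo beats Granite, a majority cycle.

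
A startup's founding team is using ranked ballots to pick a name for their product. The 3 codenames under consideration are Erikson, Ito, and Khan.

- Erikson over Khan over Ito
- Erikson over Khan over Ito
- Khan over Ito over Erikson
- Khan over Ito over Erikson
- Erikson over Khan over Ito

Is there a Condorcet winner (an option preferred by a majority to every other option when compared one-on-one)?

Head-to-head results (5 voters total):
Erikson vs Ito: Erikson wins 3–2.
Erikson vs Khan: Erikson wins 3–2.
Ito vs Khan: Khan wins 5–0.
Erikson beats each rival — Ito (3–2), Khan (3–2) — so Erikson is the Condorcet winner.

Yes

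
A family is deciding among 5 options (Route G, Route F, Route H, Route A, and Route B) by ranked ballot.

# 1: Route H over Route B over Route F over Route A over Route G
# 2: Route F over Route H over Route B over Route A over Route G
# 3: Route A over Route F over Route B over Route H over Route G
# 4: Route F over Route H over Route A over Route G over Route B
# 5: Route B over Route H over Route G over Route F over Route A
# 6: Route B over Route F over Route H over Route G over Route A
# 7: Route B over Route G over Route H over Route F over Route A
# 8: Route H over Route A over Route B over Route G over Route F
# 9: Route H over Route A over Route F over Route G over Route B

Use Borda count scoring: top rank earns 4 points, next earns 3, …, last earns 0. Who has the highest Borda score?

Route H

Borda scores:
  Route G: 0 + 0 + 0 + 1 + 2 + 1 + 3 + 1 + 1 = 9
  Route F: 2 + 4 + 3 + 4 + 1 + 3 + 1 + 0 + 2 = 20
  Route H: 4 + 3 + 1 + 3 + 3 + 2 + 2 + 4 + 4 = 26
  Route A: 1 + 1 + 4 + 2 + 0 + 0 + 0 + 3 + 3 = 14
  Route B: 3 + 2 + 2 + 0 + 4 + 4 + 4 + 2 + 0 = 21
Route H has the highest total.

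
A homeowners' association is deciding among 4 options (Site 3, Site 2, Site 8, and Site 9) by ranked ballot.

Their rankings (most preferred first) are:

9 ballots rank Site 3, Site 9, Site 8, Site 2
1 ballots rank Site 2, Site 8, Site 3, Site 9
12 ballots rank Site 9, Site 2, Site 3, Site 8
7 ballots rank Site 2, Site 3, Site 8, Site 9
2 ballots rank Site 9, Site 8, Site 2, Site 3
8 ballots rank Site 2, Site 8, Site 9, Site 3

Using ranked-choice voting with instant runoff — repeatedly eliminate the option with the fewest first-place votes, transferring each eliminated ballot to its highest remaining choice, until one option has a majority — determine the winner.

Site 9

Round 1: Site 2 16, Site 9 14, Site 3 9, Site 8 0. Site 8 has the fewest and is eliminated.
Round 2: Site 2 16, Site 9 14, Site 3 9. Site 3 has the fewest and is eliminated.
Round 3: Site 9 23, Site 2 16. Site 9 has a majority.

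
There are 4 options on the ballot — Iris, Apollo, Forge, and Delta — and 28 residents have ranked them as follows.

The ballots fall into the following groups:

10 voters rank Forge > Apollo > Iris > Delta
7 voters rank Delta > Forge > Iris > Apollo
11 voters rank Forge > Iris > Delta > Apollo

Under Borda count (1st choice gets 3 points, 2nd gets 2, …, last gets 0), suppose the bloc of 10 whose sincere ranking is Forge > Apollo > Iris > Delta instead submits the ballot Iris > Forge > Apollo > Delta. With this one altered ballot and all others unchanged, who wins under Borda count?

Borda totals with the altered ballot: Iris 59, Apollo 10, Forge 67, Delta 32.
The winner is unchanged: still Forge.

Forge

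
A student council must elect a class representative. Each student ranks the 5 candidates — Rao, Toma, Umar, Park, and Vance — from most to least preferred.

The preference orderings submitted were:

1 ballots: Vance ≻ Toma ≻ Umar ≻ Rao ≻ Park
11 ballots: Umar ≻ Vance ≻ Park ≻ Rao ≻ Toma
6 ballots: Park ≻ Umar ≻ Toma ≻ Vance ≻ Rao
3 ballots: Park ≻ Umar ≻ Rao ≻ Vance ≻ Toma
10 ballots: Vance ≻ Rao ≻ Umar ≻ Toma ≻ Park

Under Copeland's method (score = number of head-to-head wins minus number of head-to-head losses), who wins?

Pairwise results:
  Rao vs Toma: Rao wins 24–7.
  Rao vs Umar: Umar wins 21–10.
  Rao vs Park: Park wins 20–11.
  Rao vs Vance: Vance wins 28–3.
  Toma vs Umar: Umar wins 30–1.
  Toma vs Park: Park wins 20–11.
  Toma vs Vance: Vance wins 25–6.
  Umar vs Park: Umar wins 22–9.
  Umar vs Vance: Umar wins 20–11.
  Park vs Vance: Vance wins 22–9.
Copeland scores (wins − losses):
  Rao: 1 − 3 = -2
  Toma: 0 − 4 = -4
  Umar: 4 − 0 = 4
  Park: 2 − 2 = 0
  Vance: 3 − 1 = 2
Umar has the best Copeland score.

Umar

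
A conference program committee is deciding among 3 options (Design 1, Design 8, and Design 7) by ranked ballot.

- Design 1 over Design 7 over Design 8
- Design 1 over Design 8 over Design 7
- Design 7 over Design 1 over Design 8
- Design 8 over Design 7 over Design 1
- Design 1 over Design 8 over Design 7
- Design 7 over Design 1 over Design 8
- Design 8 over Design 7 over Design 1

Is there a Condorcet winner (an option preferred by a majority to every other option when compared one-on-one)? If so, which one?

Head-to-head results (7 voters total):
Design 1 vs Design 8: Design 1 wins 5–2.
Design 1 vs Design 7: Design 7 wins 4–3.
Design 8 vs Design 7: Design 8 wins 4–3.
No candidate beats all others: Design 1 beats Design 8 beats Design 7 beats Design 1, a majority cycle.

None — there is no Condorcet winner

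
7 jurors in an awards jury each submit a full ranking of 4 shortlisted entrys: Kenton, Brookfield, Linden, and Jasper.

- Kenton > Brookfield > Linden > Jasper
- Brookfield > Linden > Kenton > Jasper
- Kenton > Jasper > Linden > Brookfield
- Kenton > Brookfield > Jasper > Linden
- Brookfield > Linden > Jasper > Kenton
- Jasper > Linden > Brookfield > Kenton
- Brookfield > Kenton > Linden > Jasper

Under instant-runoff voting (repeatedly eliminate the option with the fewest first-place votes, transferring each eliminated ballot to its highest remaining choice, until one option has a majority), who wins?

Brookfield

Round 1: Kenton 3, Brookfield 3, Jasper 1, Linden 0. Linden has the fewest and is eliminated.
Round 2: Kenton 3, Brookfield 3, Jasper 1. Jasper has the fewest and is eliminated.
Round 3: Brookfield 4, Kenton 3. Brookfield has a majority.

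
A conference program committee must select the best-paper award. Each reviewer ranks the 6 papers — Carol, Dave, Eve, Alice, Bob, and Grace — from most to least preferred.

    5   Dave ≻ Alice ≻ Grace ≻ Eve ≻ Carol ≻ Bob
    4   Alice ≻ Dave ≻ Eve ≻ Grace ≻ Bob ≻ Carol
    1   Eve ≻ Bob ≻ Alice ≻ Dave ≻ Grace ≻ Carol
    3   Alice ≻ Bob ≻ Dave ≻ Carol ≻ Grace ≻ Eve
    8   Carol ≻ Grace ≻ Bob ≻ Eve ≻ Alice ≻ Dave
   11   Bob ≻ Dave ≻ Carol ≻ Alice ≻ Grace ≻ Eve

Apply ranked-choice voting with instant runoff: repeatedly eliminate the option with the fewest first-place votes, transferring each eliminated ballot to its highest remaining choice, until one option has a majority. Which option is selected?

Round 1: Bob 11, Carol 8, Alice 7, Dave 5, Eve 1, Grace 0. Grace has the fewest and is eliminated.
Round 2: Bob 11, Carol 8, Alice 7, Dave 5, Eve 1. Eve has the fewest and is eliminated.
Round 3: Bob 12, Carol 8, Alice 7, Dave 5. Dave has the fewest and is eliminated.
Round 4: Alice 12, Bob 12, Carol 8. Carol has the fewest and is eliminated.
Round 5: Bob 20, Alice 12. Bob has a majority.

Bob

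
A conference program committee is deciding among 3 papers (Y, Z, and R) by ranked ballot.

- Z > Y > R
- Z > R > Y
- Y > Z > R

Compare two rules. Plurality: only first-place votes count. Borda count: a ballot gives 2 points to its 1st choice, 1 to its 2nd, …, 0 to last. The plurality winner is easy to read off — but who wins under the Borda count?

Plurality first-place counts: Y 1, Z 2, R 0 → Z.
Borda totals: Y 3, Z 5, R 1 → Z.

Z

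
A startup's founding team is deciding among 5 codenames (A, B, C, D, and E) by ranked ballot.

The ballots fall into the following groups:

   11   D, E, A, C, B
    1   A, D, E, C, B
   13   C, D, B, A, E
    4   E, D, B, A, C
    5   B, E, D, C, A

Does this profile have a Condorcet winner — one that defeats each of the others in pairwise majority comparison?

Yes

Head-to-head results (34 voters total):
A vs B: B wins 22–12.
A vs C: C wins 18–16.
A vs D: D wins 33–1.
A vs E: E wins 20–14.
B vs C: C wins 25–9.
B vs D: D wins 29–5.
B vs E: B wins 18–16.
C vs D: D wins 21–13.
C vs E: E wins 21–13.
D vs E: D wins 25–9.
D beats each rival — A (33–1), B (29–5), C (21–13), E (25–9) — so D is the Condorcet winner.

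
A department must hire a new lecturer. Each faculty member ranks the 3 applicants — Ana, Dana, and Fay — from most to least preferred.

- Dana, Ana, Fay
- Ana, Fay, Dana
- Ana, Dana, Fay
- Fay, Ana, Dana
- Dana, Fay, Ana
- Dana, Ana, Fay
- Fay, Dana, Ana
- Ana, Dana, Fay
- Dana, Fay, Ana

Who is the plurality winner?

Dana

First-place vote totals:
  Ana: 3
  Dana: 4
  Fay: 2
Dana has the most first-place votes.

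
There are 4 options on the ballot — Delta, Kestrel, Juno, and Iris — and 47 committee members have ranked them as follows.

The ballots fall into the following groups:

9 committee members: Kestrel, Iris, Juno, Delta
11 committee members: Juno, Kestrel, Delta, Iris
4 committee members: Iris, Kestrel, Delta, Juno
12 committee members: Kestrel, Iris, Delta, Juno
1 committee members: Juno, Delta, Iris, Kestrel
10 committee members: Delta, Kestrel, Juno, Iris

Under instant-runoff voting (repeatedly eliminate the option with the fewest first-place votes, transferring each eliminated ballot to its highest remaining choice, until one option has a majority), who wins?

Round 1: Kestrel 21, Juno 12, Delta 10, Iris 4. Iris has the fewest and is eliminated.
Round 2: Kestrel 25, Juno 12, Delta 10. Kestrel has a majority.

Kestrel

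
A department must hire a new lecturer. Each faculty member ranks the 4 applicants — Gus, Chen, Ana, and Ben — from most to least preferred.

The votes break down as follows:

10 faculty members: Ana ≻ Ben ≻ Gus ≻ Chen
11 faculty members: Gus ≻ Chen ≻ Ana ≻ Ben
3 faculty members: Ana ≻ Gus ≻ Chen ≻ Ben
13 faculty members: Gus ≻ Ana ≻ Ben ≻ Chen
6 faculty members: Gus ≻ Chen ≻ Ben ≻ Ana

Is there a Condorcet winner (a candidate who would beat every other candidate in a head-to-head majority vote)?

Head-to-head results (43 voters total):
Gus vs Chen: Gus wins 43–0.
Gus vs Ana: Gus wins 30–13.
Gus vs Ben: Gus wins 33–10.
Chen vs Ana: Ana wins 26–17.
Chen vs Ben: Ben wins 23–20.
Ana vs Ben: Ana wins 37–6.
Gus beats each rival — Chen (43–0), Ana (30–13), Ben (33–10) — so Gus is the Condorcet winner.

Yes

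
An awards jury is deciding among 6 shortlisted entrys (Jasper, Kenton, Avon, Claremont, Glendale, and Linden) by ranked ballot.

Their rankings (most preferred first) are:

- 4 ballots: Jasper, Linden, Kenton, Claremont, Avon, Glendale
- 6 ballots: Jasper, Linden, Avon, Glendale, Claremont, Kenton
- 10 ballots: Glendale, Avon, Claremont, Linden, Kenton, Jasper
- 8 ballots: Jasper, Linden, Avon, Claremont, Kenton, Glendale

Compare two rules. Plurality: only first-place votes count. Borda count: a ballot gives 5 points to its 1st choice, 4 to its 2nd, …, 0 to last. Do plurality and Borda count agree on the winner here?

No

Plurality first-place counts: Jasper 18, Kenton 0, Avon 0, Claremont 0, Glendale 10, Linden 0 → Jasper.
Borda totals: Jasper 90, Kenton 30, Avon 86, Claremont 60, Glendale 62, Linden 92 → Linden.
The two rules disagree: plurality picks Jasper, Borda picks Linden.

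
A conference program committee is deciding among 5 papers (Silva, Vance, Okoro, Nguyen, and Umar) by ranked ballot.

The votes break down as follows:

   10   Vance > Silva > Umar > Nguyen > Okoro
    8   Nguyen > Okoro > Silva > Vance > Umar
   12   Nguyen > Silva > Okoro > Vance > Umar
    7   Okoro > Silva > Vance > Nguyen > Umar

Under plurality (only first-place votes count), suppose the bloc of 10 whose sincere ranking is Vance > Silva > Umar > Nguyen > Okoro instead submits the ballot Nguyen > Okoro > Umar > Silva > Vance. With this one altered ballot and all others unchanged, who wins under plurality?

First-place totals with the altered ballot: Silva 0, Vance 0, Okoro 7, Nguyen 30, Umar 0.
The winner is unchanged: still Nguyen.

Nguyen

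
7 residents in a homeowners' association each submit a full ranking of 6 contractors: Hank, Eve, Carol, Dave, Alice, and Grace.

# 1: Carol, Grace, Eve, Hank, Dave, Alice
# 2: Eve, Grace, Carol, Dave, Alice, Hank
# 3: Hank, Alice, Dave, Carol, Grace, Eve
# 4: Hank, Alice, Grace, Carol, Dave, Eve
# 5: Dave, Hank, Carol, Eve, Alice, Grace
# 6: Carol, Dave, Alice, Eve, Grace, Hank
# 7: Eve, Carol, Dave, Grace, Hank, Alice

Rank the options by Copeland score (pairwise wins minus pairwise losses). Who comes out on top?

Pairwise results:
  Hank vs Eve: Eve wins 4–3.
  Hank vs Carol: Carol wins 4–3.
  Hank vs Dave: Dave wins 4–3.
  Hank vs Alice: Hank wins 5–2.
  Hank vs Grace: Grace wins 4–3.
  Eve vs Carol: Carol wins 5–2.
  Eve vs Dave: Dave wins 4–3.
  Eve vs Alice: Eve wins 4–3.
  Eve vs Grace: Eve wins 4–3.
  Carol vs Dave: Carol wins 5–2.
  Carol vs Alice: Carol wins 5–2.
  Carol vs Grace: Carol wins 5–2.
  Dave vs Alice: Dave wins 5–2.
  Dave vs Grace: Dave wins 4–3.
  Alice vs Grace: Alice wins 4–3.
Copeland scores (wins − losses):
  Hank: 1 − 4 = -3
  Eve: 3 − 2 = 1
  Carol: 5 − 0 = 5
  Dave: 4 − 1 = 3
  Alice: 1 − 4 = -3
  Grace: 1 − 4 = -3
Carol has the best Copeland score.

Carol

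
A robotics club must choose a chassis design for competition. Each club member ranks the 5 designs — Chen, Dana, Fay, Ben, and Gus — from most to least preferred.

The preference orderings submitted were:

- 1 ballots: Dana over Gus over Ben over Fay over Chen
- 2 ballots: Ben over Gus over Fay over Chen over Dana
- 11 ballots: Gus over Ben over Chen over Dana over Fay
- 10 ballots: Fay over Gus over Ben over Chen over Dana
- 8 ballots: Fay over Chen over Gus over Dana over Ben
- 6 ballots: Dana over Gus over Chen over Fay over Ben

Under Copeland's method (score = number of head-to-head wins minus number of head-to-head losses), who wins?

Pairwise results:
  Chen vs Dana: Chen wins 31–7.
  Chen vs Fay: Fay wins 21–17.
  Chen vs Ben: Ben wins 24–14.
  Chen vs Gus: Gus wins 30–8.
  Dana vs Fay: Fay wins 20–18.
  Dana vs Ben: Ben wins 23–15.
  Dana vs Gus: Gus wins 31–7.
  Fay vs Ben: Fay wins 24–14.
  Fay vs Gus: Gus wins 20–18.
  Ben vs Gus: Gus wins 36–2.
Copeland scores (wins − losses):
  Chen: 1 − 3 = -2
  Dana: 0 − 4 = -4
  Fay: 3 − 1 = 2
  Ben: 2 − 2 = 0
  Gus: 4 − 0 = 4
Gus has the best Copeland score.

Gus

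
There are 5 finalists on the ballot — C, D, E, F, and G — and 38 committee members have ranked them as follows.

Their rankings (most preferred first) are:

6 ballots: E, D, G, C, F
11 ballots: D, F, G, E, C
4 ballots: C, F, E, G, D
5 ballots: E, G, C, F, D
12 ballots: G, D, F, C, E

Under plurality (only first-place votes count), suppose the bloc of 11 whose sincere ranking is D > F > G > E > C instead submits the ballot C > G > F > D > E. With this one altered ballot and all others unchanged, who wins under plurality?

C

First-place totals with the altered ballot: C 15, D 0, E 11, F 0, G 12.
The switch changes the winner from G to C.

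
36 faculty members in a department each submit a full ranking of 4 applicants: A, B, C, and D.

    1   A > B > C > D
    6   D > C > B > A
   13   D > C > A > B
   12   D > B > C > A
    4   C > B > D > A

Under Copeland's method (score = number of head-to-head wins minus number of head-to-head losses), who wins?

Pairwise results:
  A vs B: B wins 22–14.
  A vs C: C wins 35–1.
  A vs D: D wins 35–1.
  B vs C: C wins 23–13.
  B vs D: D wins 31–5.
  C vs D: D wins 31–5.
Copeland scores (wins − losses):
  A: 0 − 3 = -3
  B: 1 − 2 = -1
  C: 2 − 1 = 1
  D: 3 − 0 = 3
D has the best Copeland score.

D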